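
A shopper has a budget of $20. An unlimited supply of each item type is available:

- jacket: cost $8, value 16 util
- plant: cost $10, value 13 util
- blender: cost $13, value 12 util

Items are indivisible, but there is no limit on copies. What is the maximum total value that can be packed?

Best value-per-unit is jacket at 16/8, and filling with it alone uses cost 2×8=16. No mix of the others beats 2×16 = 32.

32 util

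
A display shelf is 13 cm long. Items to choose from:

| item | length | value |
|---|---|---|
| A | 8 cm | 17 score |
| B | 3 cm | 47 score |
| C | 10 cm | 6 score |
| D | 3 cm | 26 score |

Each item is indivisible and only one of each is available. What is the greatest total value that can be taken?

73 score

This is a 0/1 knapsack; check combinations near the capacity.
- B+D: length 3+3=6, value 47+26=73
- A+B: length 8+3=11, value 17+47=64
- B+C: length 3+10=13, value 47+6=53
Best: 73 score.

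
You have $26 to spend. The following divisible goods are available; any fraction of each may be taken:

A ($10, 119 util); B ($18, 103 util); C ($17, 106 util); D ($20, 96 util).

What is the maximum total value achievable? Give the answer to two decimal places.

Take in order of value per unit:
- A (119/10 per unit): all 10 → value 119, running total 119.00
- C (106/17 per unit): 16 of 17 → value 16×106/17 = 99.7647, running total 218.76
Total 218.76.

218.76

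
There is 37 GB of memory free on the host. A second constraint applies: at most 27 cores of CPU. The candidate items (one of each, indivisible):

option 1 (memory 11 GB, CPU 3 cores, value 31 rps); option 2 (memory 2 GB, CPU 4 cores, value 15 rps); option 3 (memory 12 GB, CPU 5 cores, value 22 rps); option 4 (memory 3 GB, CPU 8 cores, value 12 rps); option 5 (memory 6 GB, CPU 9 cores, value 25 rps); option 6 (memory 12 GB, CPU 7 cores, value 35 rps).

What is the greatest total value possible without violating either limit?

106 rps

Feasible sets respecting both limits:
- option 1+option 2+option 5+option 6: memory 31, CPU 23, value 106
- option 1+option 2+option 3+option 6: memory 37, CPU 19, value 103
- option 1+option 4+option 5+option 6: memory 32, CPU 27, value 103
- option 2+option 3+option 5+option 6: memory 32, CPU 25, value 97
Best: 106 rps.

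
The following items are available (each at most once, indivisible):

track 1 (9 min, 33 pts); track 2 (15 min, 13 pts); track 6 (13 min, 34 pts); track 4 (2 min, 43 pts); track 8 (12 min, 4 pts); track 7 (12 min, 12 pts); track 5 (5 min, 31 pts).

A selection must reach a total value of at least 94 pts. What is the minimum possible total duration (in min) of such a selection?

16

Subsets with value ≥ 94, sorted by total duration:
- track 1+track 4+track 5: duration 16, value 107
- track 6+track 4+track 5: duration 20, value 108
- track 1+track 6+track 4: duration 24, value 110
Minimum duration: 16 min.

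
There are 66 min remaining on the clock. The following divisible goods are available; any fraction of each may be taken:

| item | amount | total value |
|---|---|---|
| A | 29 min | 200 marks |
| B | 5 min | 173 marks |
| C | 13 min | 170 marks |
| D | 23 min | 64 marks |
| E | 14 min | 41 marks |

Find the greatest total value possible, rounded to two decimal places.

Take in order of value per unit:
- B (173/5 per unit): all 5 → value 173, running total 173.00
- C (170/13 per unit): all 13 → value 170, running total 343.00
- A (200/29 per unit): all 29 → value 200, running total 543.00
- E (41/14 per unit): all 14 → value 41, running total 584.00
- D (64/23 per unit): 5 of 23 → value 5×64/23 = 13.9130, running total 597.91
Total 597.91.

597.91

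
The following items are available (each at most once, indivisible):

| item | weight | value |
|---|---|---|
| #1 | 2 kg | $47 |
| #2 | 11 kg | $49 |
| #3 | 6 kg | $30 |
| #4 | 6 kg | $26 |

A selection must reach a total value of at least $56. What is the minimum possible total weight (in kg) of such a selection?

Subsets with value ≥ 56, sorted by total weight:
- #1+#3: weight 8, value 77
- #1+#4: weight 8, value 73
- #3+#4: weight 12, value 56
Minimum weight: 8 kg.

8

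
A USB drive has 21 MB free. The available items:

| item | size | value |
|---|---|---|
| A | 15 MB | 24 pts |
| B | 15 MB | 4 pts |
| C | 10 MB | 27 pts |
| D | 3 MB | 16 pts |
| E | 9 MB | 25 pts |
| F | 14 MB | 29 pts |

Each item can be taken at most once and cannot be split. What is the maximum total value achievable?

52 pts

This is a 0/1 knapsack; check combinations near the capacity.
- C+E: size 10+9=19, value 27+25=52
- D+F: size 3+14=17, value 16+29=45
- C+D: size 10+3=13, value 27+16=43
Best: 52 pts.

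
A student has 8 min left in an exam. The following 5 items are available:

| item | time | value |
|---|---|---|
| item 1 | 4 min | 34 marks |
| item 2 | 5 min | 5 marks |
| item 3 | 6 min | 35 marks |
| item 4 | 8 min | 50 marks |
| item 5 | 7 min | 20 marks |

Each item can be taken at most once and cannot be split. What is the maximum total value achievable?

Check high-value combinations within 8 min:
- item 4: time 8, value 50
- item 3: time 6, value 35
- item 1: time 4, value 34
- item 5: time 7, value 20
- item 2: time 5, value 5
Best: 50 marks.

50 marks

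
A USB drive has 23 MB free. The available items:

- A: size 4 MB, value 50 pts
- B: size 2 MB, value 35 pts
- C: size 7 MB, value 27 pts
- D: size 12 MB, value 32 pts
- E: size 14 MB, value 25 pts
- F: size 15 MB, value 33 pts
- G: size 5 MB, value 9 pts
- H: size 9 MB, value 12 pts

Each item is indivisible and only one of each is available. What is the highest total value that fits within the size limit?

126 pts

Check high-value combinations within 23 MB:
- A+B+D+G: size 4+2+12+5=23, value 50+35+32+9=126
- A+B+C+H: size 4+2+7+9=22, value 50+35+27+12=124
- A+B+C+G: size 4+2+7+5=18, value 50+35+27+9=121
Best: 126 pts.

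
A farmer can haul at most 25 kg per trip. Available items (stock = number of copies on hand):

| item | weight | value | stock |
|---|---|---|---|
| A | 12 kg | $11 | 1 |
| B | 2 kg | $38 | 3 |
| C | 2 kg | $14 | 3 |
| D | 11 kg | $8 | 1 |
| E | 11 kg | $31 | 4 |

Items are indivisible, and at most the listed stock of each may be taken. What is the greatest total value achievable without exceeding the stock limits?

Top feasible selections:
- 3×B + 3×C + 1×E: weight 23, value 187
- 3×B + 2×C + 1×E: weight 21, value 173
- 1×A + 3×B + 3×C: weight 24, value 167
Best: $187.

$187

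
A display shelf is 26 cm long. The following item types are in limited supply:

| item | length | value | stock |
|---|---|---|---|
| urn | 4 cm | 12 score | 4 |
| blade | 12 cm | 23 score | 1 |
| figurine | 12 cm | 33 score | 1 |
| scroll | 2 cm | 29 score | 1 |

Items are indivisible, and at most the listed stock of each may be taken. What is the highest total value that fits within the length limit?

98 score

Top feasible selections:
- 3×urn + 1×figurine + 1×scroll: length 26, value 98
- 3×urn + 1×blade + 1×scroll: length 26, value 88
Best: 98 score.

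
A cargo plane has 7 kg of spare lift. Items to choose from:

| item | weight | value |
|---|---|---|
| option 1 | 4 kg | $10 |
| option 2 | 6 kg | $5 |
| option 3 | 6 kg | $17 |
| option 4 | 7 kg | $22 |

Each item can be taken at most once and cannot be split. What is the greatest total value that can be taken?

Check high-value combinations within 7 kg:
- option 4: weight 7, value 22
- option 3: weight 6, value 17
- option 1: weight 4, value 10
- option 2: weight 6, value 5
Best: $22.

$22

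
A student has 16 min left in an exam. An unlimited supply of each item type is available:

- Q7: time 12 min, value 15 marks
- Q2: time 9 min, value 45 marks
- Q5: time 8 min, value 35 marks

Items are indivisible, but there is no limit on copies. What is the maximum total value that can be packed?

70 marks

Best value-per-unit is Q2 at 45/9; filling with it alone gives 1×45 = 45.
Optimal mix: 2×Q5 → time 16, value 70.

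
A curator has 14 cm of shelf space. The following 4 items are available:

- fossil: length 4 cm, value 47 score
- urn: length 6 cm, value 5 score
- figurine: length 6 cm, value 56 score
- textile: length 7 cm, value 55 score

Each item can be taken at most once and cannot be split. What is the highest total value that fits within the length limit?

111 score

Check high-value combinations within 14 cm:
- figurine+textile: length 6+7=13, value 56+55=111
- fossil+figurine: length 4+6=10, value 47+56=103
- fossil+textile: length 4+7=11, value 47+55=102
- urn+figurine: length 6+6=12, value 5+56=61
Best: 111 score.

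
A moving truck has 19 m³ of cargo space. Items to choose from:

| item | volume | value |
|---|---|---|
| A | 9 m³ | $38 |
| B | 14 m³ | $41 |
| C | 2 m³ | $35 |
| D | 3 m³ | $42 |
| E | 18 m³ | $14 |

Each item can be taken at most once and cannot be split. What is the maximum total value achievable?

Check high-value combinations within 19 m³:
- B+C+D: volume 14+2+3=19, value 41+35+42=118
- A+C+D: volume 9+2+3=14, value 38+35+42=115
- B+D: volume 14+3=17, value 41+42=83
- A+D: volume 9+3=12, value 38+42=80
- C+D: volume 2+3=5, value 35+42=77
Best: $118.

$118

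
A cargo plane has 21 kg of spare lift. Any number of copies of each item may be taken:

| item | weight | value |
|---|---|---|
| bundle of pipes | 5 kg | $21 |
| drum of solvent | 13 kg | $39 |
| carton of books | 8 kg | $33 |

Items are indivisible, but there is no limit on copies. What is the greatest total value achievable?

Best value-per-unit is bundle of pipes at 21/5; filling with it alone gives 4×21 = 84.
Optimal mix: 1×bundle of pipes + 2×carton of books → weight 21, value 87.

$87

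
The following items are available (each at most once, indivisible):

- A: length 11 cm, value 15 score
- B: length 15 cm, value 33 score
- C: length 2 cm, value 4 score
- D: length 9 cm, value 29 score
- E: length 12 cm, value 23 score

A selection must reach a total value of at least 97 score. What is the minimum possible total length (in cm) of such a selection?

47

Subsets with value ≥ 97, sorted by total length:
- A+B+D+E: length 47, value 100
- A+B+C+D+E: length 49, value 104
Minimum length: 47 cm.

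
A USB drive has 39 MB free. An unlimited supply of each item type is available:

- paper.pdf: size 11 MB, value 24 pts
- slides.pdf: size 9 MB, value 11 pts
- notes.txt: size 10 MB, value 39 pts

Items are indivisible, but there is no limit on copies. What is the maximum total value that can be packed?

128 pts

Best value-per-unit is notes.txt at 39/10; filling with it alone gives 3×39 = 117.
Optimal mix: 1×slides.pdf + 3×notes.txt → size 39, value 128.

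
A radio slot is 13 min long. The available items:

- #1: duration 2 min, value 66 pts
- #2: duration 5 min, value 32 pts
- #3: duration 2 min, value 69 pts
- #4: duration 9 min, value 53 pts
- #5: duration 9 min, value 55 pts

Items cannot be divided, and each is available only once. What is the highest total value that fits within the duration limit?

Check high-value combinations within 13 min:
- #1+#3+#5: duration 2+2+9=13, value 66+69+55=190
- #1+#3+#4: duration 2+2+9=13, value 66+69+53=188
- #1+#2+#3: duration 2+5+2=9, value 66+32+69=167
- #1+#3: duration 2+2=4, value 66+69=135
- #3+#5: duration 2+9=11, value 69+55=124
Best: 190 pts.

190 pts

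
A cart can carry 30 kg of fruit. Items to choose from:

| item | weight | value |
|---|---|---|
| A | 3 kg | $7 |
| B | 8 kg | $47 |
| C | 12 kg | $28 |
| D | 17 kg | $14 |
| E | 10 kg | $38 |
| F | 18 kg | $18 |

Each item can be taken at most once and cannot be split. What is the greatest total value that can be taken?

Check high-value combinations within 30 kg:
- B+C+E: weight 8+12+10=30, value 47+28+38=113
- A+B+E: weight 3+8+10=21, value 7+47+38=92
- B+E: weight 8+10=18, value 47+38=85
Best: $113.

$113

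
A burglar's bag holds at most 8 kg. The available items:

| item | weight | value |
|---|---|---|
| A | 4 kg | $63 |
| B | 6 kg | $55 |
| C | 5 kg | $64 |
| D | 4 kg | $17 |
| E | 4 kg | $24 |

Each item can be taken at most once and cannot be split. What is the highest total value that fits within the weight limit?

$87

Check high-value combinations within 8 kg:
- A+E: weight 4+4=8, value 63+24=87
- A+D: weight 4+4=8, value 63+17=80
- C: weight 5, value 64
- A: weight 4, value 63
Best: $87.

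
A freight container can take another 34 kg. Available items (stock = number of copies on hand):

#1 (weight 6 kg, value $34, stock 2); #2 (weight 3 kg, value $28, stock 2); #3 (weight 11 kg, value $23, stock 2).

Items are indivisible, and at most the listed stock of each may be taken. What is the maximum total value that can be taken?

$147

Best selections within weight 34 and stock limits:
- 2×#1 + 2×#2 + 1×#3: weight 29, value 147
- 1×#1 + 2×#2 + 2×#3: weight 34, value 136
Best: $147.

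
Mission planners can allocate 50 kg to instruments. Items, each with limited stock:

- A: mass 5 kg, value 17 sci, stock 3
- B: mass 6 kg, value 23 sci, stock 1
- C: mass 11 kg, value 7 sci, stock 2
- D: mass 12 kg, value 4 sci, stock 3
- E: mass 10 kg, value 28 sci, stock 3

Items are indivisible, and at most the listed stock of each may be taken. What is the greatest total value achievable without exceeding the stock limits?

141 sci

Best selections within mass 50 and stock limits:
- 2×A + 1×B + 3×E: mass 46, value 141
- 3×A + 3×E: mass 45, value 135
Best: 141 sci.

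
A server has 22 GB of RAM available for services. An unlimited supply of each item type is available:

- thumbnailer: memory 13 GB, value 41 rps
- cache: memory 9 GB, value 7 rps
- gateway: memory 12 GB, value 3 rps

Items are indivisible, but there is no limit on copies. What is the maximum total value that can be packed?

Best value-per-unit is thumbnailer at 41/13; filling with it alone gives 1×41 = 41.
Optimal mix: 1×thumbnailer + 1×cache → memory 22, value 48.

48 rps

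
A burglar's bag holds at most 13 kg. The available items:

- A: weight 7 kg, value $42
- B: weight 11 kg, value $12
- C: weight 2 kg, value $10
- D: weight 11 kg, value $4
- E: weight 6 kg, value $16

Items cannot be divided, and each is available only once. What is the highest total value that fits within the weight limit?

$58

Check high-value combinations within 13 kg:
- A+E: weight 7+6=13, value 42+16=58
- A+C: weight 7+2=9, value 42+10=52
- A: weight 7, value 42
Best: $58.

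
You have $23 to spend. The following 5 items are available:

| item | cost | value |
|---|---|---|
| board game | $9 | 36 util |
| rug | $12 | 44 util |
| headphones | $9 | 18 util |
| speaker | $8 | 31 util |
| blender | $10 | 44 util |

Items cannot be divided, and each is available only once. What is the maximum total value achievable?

88 util

Check high-value combinations within $23:
- rug+blender: cost 12+10=22, value 44+44=88
- board game+blender: cost 9+10=19, value 36+44=80
- board game+rug: cost 9+12=21, value 36+44=80
- speaker+blender: cost 8+10=18, value 31+44=75
- rug+speaker: cost 12+8=20, value 44+31=75
Best: 88 util.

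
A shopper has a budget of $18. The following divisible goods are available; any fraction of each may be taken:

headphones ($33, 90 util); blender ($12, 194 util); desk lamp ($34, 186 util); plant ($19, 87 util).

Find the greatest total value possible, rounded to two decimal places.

226.82

Take in order of value per unit:
- blender (194/12 per unit): all 12 → value 194, running total 194.00
- desk lamp (186/34 per unit): 6 of 34 → value 6×186/34 = 32.8235, running total 226.82
Total 226.82.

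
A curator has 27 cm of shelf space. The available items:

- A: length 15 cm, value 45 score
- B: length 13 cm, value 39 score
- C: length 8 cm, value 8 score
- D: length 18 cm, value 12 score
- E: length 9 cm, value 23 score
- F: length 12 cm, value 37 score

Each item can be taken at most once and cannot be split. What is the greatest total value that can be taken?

82 score

Check high-value combinations within 27 cm:
- A+F: length 15+12=27, value 45+37=82
- B+F: length 13+12=25, value 39+37=76
- A+E: length 15+9=24, value 45+23=68
- B+E: length 13+9=22, value 39+23=62
- E+F: length 9+12=21, value 23+37=60
Best: 82 score.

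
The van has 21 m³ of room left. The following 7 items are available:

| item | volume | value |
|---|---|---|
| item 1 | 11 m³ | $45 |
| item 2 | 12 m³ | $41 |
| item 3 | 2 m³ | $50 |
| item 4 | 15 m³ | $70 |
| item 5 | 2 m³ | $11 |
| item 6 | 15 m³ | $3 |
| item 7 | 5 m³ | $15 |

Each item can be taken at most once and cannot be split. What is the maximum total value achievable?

This is a 0/1 knapsack; check combinations near the capacity.
- item 3+item 4+item 5: volume 2+15+2=19, value 50+70+11=131
- item 1+item 3+item 5+item 7: volume 11+2+2+5=20, value 45+50+11+15=121
- item 3+item 4: volume 2+15=17, value 50+70=120
- item 2+item 3+item 5+item 7: volume 12+2+2+5=21, value 41+50+11+15=117
Best: $131.

$131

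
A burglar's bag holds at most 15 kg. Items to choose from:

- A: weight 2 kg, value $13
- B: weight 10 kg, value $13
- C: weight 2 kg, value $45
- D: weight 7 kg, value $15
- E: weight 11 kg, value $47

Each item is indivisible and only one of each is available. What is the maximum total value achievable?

$105

Check high-value combinations within 15 kg:
- A+C+E: weight 2+2+11=15, value 13+45+47=105
- C+E: weight 2+11=13, value 45+47=92
- A+C+D: weight 2+2+7=11, value 13+45+15=73
- A+B+C: weight 2+10+2=14, value 13+13+45=71
Best: $105.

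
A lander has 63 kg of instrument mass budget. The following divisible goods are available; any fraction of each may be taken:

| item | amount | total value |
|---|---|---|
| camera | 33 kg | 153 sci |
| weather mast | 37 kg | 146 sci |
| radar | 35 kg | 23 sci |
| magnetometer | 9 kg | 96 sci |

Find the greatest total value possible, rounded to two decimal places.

Take in order of value per unit:
- magnetometer (96/9 per unit): all 9 → value 96, running total 96.00
- camera (153/33 per unit): all 33 → value 153, running total 249.00
- weather mast (146/37 per unit): 21 of 37 → value 21×146/37 = 82.8649, running total 331.86
Total 331.86.

331.86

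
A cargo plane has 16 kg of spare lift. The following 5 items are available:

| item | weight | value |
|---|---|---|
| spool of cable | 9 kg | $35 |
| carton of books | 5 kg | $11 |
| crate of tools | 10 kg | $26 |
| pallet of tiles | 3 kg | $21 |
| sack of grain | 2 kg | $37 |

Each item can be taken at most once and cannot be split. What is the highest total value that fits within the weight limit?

Check high-value combinations within 16 kg:
- spool of cable+pallet of tiles+sack of grain: weight 9+3+2=14, value 35+21+37=93
- crate of tools+pallet of tiles+sack of grain: weight 10+3+2=15, value 26+21+37=84
- spool of cable+carton of books+sack of grain: weight 9+5+2=16, value 35+11+37=83
- spool of cable+sack of grain: weight 9+2=11, value 35+37=72
- carton of books+pallet of tiles+sack of grain: weight 5+3+2=10, value 11+21+37=69
Best: $93.

$93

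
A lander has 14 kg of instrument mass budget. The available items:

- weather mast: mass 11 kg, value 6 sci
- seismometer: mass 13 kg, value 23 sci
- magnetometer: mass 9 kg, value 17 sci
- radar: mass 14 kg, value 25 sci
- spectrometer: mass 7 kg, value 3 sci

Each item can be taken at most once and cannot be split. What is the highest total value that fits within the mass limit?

Check high-value combinations within 14 kg:
- radar: mass 14, value 25
- seismometer: mass 13, value 23
- magnetometer: mass 9, value 17
- weather mast: mass 11, value 6
- spectrometer: mass 7, value 3
Best: 25 sci.

25 sci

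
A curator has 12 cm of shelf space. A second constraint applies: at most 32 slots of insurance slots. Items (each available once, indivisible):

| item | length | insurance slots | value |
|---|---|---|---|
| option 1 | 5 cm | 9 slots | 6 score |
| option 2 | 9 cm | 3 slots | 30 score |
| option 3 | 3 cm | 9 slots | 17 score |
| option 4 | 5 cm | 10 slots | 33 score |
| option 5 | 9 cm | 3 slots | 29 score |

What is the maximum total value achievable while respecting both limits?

Feasible sets respecting both limits:
- option 3+option 4: length 8, insurance slots 19, value 50
- option 2+option 3: length 12, insurance slots 12, value 47
- option 3+option 5: length 12, insurance slots 12, value 46
- option 1+option 4: length 10, insurance slots 19, value 39
Best: 50 score.

50 score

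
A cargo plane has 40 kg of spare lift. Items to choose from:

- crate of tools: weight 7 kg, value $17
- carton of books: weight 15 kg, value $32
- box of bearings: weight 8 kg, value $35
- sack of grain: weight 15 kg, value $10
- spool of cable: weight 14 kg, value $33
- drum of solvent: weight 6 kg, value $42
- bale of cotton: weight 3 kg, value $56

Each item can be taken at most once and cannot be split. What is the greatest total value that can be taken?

$183

Check high-value combinations within 40 kg:
- crate of tools+box of bearings+spool of cable+drum of solvent+bale of cotton: weight 7+8+14+6+3=38, value 17+35+33+42+56=183
- crate of tools+carton of books+box of bearings+drum of solvent+bale of cotton: weight 7+15+8+6+3=39, value 17+32+35+42+56=182
- box of bearings+spool of cable+drum of solvent+bale of cotton: weight 8+14+6+3=31, value 35+33+42+56=166
- carton of books+box of bearings+drum of solvent+bale of cotton: weight 15+8+6+3=32, value 32+35+42+56=165
- carton of books+spool of cable+drum of solvent+bale of cotton: weight 15+14+6+3=38, value 32+33+42+56=163
Best: $183.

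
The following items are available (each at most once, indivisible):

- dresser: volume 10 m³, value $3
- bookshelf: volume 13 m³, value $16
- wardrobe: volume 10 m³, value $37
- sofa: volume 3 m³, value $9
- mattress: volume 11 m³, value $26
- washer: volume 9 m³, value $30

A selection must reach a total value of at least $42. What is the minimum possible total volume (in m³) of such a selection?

13

Subsets with value ≥ 42, sorted by total volume:
- wardrobe+sofa: volume 13, value 46
- wardrobe+washer: volume 19, value 67
- mattress+washer: volume 20, value 56
- wardrobe+mattress: volume 21, value 63
Minimum volume: 13 m³.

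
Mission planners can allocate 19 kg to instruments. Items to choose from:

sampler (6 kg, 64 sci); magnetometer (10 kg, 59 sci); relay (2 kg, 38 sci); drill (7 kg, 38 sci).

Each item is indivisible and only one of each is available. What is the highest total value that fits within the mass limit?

Check high-value combinations within 19 kg:
- sampler+magnetometer+relay: mass 6+10+2=18, value 64+59+38=161
- sampler+relay+drill: mass 6+2+7=15, value 64+38+38=140
- magnetometer+relay+drill: mass 10+2+7=19, value 59+38+38=135
- sampler+magnetometer: mass 6+10=16, value 64+59=123
Best: 161 sci.

161 sci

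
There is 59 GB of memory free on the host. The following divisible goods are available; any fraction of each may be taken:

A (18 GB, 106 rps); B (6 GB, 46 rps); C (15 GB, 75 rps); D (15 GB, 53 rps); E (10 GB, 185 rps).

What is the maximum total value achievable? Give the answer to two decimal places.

447.33

Take in order of value per unit:
- E (185/10 per unit): all 10 → value 185, running total 185.00
- B (46/6 per unit): all 6 → value 46, running total 231.00
- A (106/18 per unit): all 18 → value 106, running total 337.00
- C (75/15 per unit): all 15 → value 75, running total 412.00
- D (53/15 per unit): 10 of 15 → value 10×53/15 = 35.3333, running total 447.33
Total 447.33.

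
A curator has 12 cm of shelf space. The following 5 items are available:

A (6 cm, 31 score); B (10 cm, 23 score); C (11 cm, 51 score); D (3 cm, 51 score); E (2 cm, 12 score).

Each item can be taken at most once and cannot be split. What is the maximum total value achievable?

Check high-value combinations within 12 cm:
- A+D+E: length 6+3+2=11, value 31+51+12=94
- A+D: length 6+3=9, value 31+51=82
- D+E: length 3+2=5, value 51+12=63
- D: length 3, value 51
Best: 94 score.

94 score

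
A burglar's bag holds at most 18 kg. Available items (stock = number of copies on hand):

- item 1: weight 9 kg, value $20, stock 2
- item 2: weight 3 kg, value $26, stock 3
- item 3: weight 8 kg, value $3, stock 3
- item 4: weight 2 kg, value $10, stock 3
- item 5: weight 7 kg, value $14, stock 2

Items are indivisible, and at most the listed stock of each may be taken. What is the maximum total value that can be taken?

$108

Best selections within weight 18 and stock limits:
- 3×item 2 + 3×item 4: weight 15, value 108
- 3×item 2 + 1×item 4 + 1×item 5: weight 18, value 102
- 3×item 2 + 2×item 4: weight 13, value 98
Best: $108.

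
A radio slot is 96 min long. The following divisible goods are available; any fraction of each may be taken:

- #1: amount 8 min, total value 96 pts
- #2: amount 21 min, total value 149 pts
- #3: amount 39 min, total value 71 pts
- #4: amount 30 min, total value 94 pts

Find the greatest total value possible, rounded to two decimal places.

406.36

Take in order of value per unit:
- #1 (96/8 per unit): all 8 → value 96, running total 96.00
- #2 (149/21 per unit): all 21 → value 149, running total 245.00
- #4 (94/30 per unit): all 30 → value 94, running total 339.00
- #3 (71/39 per unit): 37 of 39 → value 37×71/39 = 67.3590, running total 406.36
Total 406.36.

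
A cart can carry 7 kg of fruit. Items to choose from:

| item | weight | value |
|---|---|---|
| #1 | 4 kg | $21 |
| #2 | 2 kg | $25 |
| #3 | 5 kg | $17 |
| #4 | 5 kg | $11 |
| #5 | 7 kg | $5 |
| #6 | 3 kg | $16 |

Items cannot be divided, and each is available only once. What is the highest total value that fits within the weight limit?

Check high-value combinations within 7 kg:
- #1+#2: weight 4+2=6, value 21+25=46
- #2+#3: weight 2+5=7, value 25+17=42
- #2+#6: weight 2+3=5, value 25+16=41
Best: $46.

$46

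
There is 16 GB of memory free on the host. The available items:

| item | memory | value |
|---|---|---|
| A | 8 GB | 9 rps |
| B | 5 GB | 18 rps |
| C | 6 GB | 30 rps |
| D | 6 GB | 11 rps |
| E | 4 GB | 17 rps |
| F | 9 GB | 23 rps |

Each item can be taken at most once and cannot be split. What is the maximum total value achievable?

Check high-value combinations within 16 GB:
- B+C+E: memory 5+6+4=15, value 18+30+17=65
- C+D+E: memory 6+6+4=16, value 30+11+17=58
- C+F: memory 6+9=15, value 30+23=53
- B+C: memory 5+6=11, value 18+30=48
- C+E: memory 6+4=10, value 30+17=47
Best: 65 rps.

65 rps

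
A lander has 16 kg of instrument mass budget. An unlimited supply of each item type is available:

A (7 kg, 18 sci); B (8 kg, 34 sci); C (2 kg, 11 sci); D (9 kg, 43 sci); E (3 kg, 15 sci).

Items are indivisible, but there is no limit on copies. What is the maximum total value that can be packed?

Best value-per-unit is C at 11/2, and filling with it alone uses mass 8×2=16. No mix of the others beats 8×11 = 88.

88 sci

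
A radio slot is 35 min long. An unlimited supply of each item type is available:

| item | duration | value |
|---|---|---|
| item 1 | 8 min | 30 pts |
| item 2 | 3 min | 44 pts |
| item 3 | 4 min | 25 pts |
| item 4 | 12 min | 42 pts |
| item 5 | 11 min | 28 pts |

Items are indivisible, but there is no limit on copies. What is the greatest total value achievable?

Best value-per-unit is item 2 at 44/3, and filling with it alone uses duration 11×3=33. No mix of the others beats 11×44 = 484.

484 pts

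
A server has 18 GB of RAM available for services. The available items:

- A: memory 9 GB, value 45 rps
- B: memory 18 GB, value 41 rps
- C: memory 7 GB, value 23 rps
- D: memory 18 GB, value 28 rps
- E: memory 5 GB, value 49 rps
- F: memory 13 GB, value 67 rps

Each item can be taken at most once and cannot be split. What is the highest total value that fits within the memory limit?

116 rps

Check high-value combinations within 18 GB:
- E+F: memory 5+13=18, value 49+67=116
- A+E: memory 9+5=14, value 45+49=94
- C+E: memory 7+5=12, value 23+49=72
- A+C: memory 9+7=16, value 45+23=68
- F: memory 13, value 67
Best: 116 rps.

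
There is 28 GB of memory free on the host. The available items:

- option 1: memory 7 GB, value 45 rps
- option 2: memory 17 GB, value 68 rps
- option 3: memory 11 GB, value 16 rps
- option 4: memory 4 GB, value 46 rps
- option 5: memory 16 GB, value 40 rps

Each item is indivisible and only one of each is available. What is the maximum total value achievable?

159 rps

Check high-value combinations within 28 GB:
- option 1+option 2+option 4: memory 7+17+4=28, value 45+68+46=159
- option 1+option 4+option 5: memory 7+4+16=27, value 45+46+40=131
- option 2+option 4: memory 17+4=21, value 68+46=114
Best: 159 rps.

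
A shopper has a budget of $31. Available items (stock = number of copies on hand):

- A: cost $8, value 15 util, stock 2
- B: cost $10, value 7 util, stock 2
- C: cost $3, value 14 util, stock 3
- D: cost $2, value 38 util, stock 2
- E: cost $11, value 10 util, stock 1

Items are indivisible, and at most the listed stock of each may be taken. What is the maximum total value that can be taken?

148 util

Best selections within cost 31 and stock limits:
- 2×A + 3×C + 2×D: cost 29, value 148
- 1×A + 1×B + 3×C + 2×D: cost 31, value 140
- 2×A + 2×C + 2×D: cost 26, value 134
- 1×A + 3×C + 2×D: cost 21, value 133
Best: 148 util.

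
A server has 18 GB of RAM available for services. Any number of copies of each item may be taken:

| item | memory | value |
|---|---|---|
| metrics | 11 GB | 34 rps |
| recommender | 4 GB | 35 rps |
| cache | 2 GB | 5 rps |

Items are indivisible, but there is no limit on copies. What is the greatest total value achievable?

145 rps

Best value-per-unit is recommender at 35/4; filling with it alone gives 4×35 = 140.
Optimal mix: 4×recommender + 1×cache → memory 18, value 145.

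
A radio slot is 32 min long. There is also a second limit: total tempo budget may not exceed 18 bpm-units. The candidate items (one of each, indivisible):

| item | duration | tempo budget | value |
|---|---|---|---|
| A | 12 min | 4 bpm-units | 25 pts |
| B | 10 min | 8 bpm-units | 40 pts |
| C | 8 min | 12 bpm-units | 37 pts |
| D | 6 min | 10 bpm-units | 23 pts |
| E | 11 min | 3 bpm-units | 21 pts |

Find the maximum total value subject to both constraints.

Feasible sets respecting both limits:
- A+D+E: duration 29, tempo budget 17, value 69
- A+B: duration 22, tempo budget 12, value 65
- B+D: duration 16, tempo budget 18, value 63
- A+C: duration 20, tempo budget 16, value 62
Best: 69 pts.

69 pts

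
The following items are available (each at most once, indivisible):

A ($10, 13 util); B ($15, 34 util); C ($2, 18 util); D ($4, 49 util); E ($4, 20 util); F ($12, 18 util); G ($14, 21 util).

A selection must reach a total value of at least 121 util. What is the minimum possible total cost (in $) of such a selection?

Subsets with value ≥ 121, sorted by total cost:
- B+C+D+E: cost 25, value 121
- A+C+D+E+G: cost 34, value 121
- A+B+C+D+E: cost 35, value 134
- B+C+D+G: cost 35, value 122
Minimum cost: 25 $.

25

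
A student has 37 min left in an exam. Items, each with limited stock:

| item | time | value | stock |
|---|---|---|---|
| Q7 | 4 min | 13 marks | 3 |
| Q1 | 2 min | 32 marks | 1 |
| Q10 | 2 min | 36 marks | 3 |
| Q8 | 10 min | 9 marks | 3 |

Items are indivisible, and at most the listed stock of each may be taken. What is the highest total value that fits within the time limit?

Top feasible selections:
- 3×Q7 + 1×Q1 + 3×Q10 + 1×Q8: time 30, value 188
- 2×Q7 + 1×Q1 + 3×Q10 + 2×Q8: time 36, value 184
Best: 188 marks.

188 marks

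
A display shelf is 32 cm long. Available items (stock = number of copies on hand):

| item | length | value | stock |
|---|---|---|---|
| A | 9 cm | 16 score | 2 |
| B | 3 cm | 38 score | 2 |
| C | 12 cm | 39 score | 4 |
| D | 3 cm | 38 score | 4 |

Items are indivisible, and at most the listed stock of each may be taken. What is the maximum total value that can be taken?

Top feasible selections:
- 2×B + 1×C + 4×D: length 30, value 267
- 1×A + 2×B + 4×D: length 27, value 244
- 1×B + 1×C + 4×D: length 27, value 229
- 2×B + 1×C + 3×D: length 27, value 229
Best: 267 score.

267 score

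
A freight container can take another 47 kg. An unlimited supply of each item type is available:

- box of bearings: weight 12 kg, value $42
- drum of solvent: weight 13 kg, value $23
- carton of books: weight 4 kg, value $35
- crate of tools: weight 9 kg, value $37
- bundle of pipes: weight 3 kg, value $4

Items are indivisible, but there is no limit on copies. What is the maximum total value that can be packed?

Best value-per-unit is carton of books at 35/4; filling with it alone gives 11×35 = 385.
Optimal mix: 11×carton of books + 1×bundle of pipes → weight 47, value 389.

$389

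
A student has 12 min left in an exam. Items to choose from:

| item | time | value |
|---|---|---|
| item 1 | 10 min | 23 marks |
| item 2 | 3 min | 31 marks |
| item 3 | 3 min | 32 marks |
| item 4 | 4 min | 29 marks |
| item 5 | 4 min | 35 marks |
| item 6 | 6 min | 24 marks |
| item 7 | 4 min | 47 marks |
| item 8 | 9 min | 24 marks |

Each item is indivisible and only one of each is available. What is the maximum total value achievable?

Check high-value combinations within 12 min:
- item 3+item 5+item 7: time 3+4+4=11, value 32+35+47=114
- item 2+item 5+item 7: time 3+4+4=11, value 31+35+47=113
- item 4+item 5+item 7: time 4+4+4=12, value 29+35+47=111
- item 2+item 3+item 7: time 3+3+4=10, value 31+32+47=110
- item 3+item 4+item 7: time 3+4+4=11, value 32+29+47=108
Best: 114 marks.

114 marks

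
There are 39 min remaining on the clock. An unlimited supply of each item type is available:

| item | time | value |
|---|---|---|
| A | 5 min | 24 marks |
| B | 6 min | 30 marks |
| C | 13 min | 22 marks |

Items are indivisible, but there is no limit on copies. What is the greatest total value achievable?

192 marks

Best value-per-unit is B at 30/6; filling with it alone gives 6×30 = 180.
Optimal mix: 3×A + 4×B → time 39, value 192.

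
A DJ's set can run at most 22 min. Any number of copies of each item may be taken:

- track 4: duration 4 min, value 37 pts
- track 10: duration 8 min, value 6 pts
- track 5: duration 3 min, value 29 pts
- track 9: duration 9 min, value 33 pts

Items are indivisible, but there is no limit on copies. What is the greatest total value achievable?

Best value-per-unit is track 5 at 29/3; filling with it alone gives 7×29 = 203.
Optimal mix: 1×track 4 + 6×track 5 → duration 22, value 211.

211 pts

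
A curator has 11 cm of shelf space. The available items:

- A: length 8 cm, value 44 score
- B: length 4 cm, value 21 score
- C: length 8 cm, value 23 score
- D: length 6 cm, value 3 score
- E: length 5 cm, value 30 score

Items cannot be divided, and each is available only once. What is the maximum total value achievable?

This is a 0/1 knapsack; check combinations near the capacity.
- B+E: length 4+5=9, value 21+30=51
- A: length 8, value 44
- D+E: length 6+5=11, value 3+30=33
- E: length 5, value 30
- B+D: length 4+6=10, value 21+3=24
Best: 51 score.

51 score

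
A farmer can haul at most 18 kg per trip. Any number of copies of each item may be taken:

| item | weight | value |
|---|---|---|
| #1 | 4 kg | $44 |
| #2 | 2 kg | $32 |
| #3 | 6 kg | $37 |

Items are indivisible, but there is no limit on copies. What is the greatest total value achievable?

Best value-per-unit is #2 at 32/2, and filling with it alone uses weight 9×2=18. No mix of the others beats 9×32 = 288.

$288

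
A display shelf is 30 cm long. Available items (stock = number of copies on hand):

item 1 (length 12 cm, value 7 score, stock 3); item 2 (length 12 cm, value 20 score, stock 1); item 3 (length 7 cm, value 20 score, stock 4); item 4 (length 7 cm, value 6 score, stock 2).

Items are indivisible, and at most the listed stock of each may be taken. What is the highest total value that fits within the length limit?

80 score

Best selections within length 30 and stock limits:
- 4×item 3: length 28, value 80
- 3×item 3 + 1×item 4: length 28, value 66
- 3×item 3: length 21, value 60
- 1×item 2 + 2×item 3: length 26, value 60
Best: 80 score.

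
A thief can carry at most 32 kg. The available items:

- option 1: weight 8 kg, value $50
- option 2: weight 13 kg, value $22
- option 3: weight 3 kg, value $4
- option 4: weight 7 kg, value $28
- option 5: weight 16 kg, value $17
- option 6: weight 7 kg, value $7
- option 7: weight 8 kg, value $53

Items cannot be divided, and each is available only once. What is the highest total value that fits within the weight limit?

This is a 0/1 knapsack; check combinations near the capacity.
- option 1+option 4+option 6+option 7: weight 8+7+7+8=30, value 50+28+7+53=138
- option 1+option 3+option 4+option 7: weight 8+3+7+8=26, value 50+4+28+53=135
- option 1+option 4+option 7: weight 8+7+8=23, value 50+28+53=131
- option 1+option 2+option 3+option 7: weight 8+13+3+8=32, value 50+22+4+53=129
- option 1+option 2+option 7: weight 8+13+8=29, value 50+22+53=125
Best: $138.

$138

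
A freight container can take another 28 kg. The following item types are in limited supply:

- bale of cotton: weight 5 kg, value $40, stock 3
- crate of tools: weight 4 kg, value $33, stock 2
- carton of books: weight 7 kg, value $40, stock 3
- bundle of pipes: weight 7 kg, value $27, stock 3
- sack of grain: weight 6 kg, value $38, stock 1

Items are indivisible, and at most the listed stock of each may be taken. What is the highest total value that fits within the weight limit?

Top feasible selections:
- 3×bale of cotton + 1×carton of books + 1×sack of grain: weight 28, value 198
- 3×bale of cotton + 1×crate of tools + 1×carton of books: weight 26, value 193
- 2×bale of cotton + 1×crate of tools + 2×carton of books: weight 28, value 193
- 3×bale of cotton + 1×crate of tools + 1×sack of grain: weight 25, value 191
Best: $198.

$198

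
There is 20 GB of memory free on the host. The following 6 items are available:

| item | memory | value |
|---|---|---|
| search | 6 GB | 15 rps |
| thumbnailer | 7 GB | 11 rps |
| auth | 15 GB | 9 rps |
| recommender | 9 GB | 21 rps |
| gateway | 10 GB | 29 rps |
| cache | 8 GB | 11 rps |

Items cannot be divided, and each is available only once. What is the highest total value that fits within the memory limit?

50 rps

Check high-value combinations within 20 GB:
- recommender+gateway: memory 9+10=19, value 21+29=50
- search+gateway: memory 6+10=16, value 15+29=44
- thumbnailer+gateway: memory 7+10=17, value 11+29=40
- gateway+cache: memory 10+8=18, value 29+11=40
Best: 50 rps.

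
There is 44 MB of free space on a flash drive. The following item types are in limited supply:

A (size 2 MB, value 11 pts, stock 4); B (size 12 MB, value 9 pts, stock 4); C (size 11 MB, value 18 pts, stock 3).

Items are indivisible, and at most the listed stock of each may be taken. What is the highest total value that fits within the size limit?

Best selections within size 44 and stock limits:
- 4×A + 3×C: size 41, value 98
- 4×A + 1×B + 2×C: size 42, value 89
Best: 98 pts.

98 pts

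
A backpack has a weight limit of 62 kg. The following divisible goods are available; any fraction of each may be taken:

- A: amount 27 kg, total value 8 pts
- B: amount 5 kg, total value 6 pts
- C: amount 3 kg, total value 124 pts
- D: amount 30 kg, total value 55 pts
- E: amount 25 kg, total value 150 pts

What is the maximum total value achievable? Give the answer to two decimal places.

Take in order of value per unit:
- C (124/3 per unit): all 3 → value 124, running total 124.00
- E (150/25 per unit): all 25 → value 150, running total 274.00
- D (55/30 per unit): all 30 → value 55, running total 329.00
- B (6/5 per unit): 4 of 5 → value 4×6/5 = 4.8000, running total 333.80
Total 333.80.

333.80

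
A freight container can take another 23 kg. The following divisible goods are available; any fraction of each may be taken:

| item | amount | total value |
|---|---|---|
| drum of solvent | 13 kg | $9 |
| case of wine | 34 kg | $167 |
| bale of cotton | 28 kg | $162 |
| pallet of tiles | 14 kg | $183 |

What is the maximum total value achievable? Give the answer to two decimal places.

Take in order of value per unit:
- pallet of tiles (183/14 per unit): all 14 → value 183, running total 183.00
- bale of cotton (162/28 per unit): 9 of 28 → value 9×162/28 = 52.0714, running total 235.07
Total 235.07.

235.07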